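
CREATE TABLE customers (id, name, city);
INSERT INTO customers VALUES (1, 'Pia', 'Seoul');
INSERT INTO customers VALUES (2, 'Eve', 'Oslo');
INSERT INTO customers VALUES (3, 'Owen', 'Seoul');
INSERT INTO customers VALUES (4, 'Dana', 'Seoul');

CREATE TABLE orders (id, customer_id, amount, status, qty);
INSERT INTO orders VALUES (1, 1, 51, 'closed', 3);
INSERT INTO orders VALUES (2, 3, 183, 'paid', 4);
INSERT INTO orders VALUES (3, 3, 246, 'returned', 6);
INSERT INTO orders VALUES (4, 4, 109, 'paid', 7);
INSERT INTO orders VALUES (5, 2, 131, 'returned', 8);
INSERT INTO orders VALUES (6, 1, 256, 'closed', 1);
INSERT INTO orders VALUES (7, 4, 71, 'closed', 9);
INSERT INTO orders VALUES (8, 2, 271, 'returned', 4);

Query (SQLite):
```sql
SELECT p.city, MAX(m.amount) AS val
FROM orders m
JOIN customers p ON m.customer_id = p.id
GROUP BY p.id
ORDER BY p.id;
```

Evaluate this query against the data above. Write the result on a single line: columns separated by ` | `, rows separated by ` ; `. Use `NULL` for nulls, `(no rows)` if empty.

Seoul | 256 ; Oslo | 271 ; Seoul | 246 ; Seoul | 109

Join each orders row to its customers via customer_id.
Group joined rows by customers.id; compute MAX(m.amount) per group.
  1: ids {1, 6} → MAX(m.amount)=256
  2: ids {5, 8} → MAX(m.amount)=271
  3: ids {2, 3} → MAX(m.amount)=246
  4: ids {4, 7} → MAX(m.amount)=109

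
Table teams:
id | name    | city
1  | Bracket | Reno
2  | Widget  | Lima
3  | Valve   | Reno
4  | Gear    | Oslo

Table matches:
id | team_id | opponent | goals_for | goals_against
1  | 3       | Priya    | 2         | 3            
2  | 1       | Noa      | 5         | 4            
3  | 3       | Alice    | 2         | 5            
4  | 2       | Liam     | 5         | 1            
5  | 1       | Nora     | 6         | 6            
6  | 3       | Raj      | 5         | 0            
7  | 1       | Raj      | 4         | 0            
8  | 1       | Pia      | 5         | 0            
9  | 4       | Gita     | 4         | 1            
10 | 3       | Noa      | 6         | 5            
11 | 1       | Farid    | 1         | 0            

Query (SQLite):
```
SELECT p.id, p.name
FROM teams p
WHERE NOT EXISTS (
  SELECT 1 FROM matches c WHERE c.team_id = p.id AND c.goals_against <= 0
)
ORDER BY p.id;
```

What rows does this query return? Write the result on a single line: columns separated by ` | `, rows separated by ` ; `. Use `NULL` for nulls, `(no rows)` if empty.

For each teams row, check whether any matches with matching team_id has goals_against <= 0.
Keep rows where that is false.

2 | Widget ; 4 | Gear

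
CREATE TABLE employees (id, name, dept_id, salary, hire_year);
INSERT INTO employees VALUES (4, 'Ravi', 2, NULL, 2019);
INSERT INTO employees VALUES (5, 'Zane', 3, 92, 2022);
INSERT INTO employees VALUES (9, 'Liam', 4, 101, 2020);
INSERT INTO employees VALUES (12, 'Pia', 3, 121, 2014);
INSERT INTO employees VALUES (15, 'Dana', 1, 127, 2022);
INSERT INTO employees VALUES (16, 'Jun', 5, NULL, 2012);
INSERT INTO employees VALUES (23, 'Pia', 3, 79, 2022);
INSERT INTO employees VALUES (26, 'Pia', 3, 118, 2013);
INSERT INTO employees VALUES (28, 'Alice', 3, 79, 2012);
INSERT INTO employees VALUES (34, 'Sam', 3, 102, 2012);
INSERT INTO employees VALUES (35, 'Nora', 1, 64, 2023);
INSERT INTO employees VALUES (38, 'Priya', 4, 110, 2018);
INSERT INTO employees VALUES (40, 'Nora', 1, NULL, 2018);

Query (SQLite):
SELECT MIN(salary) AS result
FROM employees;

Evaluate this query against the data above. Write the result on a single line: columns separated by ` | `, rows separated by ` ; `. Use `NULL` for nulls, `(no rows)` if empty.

64

All salary values: [NULL, 92, 101, 121, 127, NULL, 79, 118, 79, 102, 64, 110, NULL].
MIN of non-NULL values = 64.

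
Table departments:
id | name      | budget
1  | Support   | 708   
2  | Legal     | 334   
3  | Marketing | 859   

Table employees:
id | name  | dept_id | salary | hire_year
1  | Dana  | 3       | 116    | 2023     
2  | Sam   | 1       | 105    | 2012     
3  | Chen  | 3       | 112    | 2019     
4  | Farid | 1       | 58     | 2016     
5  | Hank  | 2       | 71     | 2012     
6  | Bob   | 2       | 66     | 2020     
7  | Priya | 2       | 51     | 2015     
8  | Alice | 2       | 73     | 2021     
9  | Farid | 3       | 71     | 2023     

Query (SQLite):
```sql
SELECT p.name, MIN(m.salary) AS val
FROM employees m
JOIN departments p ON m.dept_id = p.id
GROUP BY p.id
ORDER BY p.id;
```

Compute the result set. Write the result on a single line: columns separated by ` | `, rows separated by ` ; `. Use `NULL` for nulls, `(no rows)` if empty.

Join each employees row to its departments via dept_id.
Group joined rows by departments.id; compute MIN(m.salary) per group.
  1: ids {2, 4} → MIN(m.salary)=58
  2: ids {5, 6, 7, 8} → MIN(m.salary)=51
  3: ids {1, 3, 9} → MIN(m.salary)=71

Support | 58 ; Legal | 51 ; Marketing | 71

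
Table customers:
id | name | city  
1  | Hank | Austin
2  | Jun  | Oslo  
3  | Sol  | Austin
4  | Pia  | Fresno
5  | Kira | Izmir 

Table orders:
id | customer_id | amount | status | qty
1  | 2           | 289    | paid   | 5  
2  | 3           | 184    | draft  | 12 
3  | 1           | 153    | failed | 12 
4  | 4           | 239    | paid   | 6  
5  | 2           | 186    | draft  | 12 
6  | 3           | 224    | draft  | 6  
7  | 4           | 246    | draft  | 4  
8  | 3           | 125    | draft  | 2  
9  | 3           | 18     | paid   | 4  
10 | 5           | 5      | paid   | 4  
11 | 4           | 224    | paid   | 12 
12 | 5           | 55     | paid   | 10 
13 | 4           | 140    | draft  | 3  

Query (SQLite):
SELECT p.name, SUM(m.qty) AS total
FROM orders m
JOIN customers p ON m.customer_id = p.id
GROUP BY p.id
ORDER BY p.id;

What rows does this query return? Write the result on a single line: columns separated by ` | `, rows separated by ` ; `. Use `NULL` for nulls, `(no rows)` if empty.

Hank | 12 ; Jun | 17 ; Sol | 24 ; Pia | 25 ; Kira | 14

Join each orders row to its customers via customer_id.
Group joined rows by customers.id; compute SUM(m.qty) per group.
  1: ids {3} → SUM(m.qty)=12
  2: ids {1, 5} → SUM(m.qty)=17
  3: ids {2, 6, 8, 9} → SUM(m.qty)=24
  4: ids {4, 7, 11, 13} → SUM(m.qty)=25
  5: ids {10, 12} → SUM(m.qty)=14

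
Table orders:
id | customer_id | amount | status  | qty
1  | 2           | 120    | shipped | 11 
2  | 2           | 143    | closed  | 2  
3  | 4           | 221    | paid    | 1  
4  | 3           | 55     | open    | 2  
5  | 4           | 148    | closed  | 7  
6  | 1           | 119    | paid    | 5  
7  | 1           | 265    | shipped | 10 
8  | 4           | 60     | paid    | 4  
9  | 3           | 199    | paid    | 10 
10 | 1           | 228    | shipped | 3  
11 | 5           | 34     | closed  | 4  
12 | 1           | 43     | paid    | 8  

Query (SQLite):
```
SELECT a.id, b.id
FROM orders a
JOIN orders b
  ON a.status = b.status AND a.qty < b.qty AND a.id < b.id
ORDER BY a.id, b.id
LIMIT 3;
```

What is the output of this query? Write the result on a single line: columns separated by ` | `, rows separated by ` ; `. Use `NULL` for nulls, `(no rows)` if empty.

2 | 5 ; 2 | 11 ; 3 | 6

Pairs (a,b) with same status, a.qty < b.qty, a.id < b.id.
status groups: closed:{2,5,11} open:{4} paid:{3,6,8,9,12} shipped:{1,7,10}
Ordered by (a.id, b.id); first 3.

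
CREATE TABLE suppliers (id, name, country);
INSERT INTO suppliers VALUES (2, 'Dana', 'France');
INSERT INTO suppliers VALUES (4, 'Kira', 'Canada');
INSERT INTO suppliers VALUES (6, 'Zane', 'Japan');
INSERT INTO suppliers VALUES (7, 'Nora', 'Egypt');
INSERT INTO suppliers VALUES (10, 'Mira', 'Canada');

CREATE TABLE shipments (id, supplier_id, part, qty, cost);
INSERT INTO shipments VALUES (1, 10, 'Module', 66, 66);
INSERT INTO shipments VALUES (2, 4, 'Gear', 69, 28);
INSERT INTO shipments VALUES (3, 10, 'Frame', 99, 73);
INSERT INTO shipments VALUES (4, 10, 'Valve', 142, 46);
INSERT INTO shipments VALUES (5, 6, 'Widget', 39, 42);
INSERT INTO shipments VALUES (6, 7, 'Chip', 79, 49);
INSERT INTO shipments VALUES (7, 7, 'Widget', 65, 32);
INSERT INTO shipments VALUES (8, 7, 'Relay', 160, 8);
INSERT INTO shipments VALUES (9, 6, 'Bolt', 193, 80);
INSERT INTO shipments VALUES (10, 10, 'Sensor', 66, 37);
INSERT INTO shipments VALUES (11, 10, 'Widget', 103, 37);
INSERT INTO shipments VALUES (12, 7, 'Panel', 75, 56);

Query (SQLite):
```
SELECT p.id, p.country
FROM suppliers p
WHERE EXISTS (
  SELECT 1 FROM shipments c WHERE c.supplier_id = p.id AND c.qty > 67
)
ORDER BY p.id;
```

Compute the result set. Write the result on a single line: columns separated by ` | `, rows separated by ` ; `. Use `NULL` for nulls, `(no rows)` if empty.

4 | Canada ; 6 | Japan ; 7 | Egypt ; 10 | Canada

For each suppliers row, check whether any shipments with matching supplier_id has qty > 67.
Keep rows where that is true.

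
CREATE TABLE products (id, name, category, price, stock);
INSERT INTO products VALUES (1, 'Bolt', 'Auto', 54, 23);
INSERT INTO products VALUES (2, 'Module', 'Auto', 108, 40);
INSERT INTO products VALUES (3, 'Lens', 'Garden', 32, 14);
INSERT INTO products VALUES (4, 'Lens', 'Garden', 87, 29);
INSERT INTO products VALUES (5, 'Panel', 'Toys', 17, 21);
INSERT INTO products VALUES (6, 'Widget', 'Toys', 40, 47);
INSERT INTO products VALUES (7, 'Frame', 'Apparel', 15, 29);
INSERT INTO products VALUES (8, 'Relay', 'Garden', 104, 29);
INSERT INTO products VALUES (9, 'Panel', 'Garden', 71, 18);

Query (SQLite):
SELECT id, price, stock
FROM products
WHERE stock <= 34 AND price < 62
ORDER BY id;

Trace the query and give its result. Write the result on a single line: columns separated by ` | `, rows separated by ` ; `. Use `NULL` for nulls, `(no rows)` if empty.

1 | 54 | 23 ; 3 | 32 | 14 ; 5 | 17 | 21 ; 7 | 15 | 29

stock <= 34: ids {1, 3, 4, 5, 7, 8, 9}
price < 62: ids {1, 3, 5, 6, 7}
Combine with AND.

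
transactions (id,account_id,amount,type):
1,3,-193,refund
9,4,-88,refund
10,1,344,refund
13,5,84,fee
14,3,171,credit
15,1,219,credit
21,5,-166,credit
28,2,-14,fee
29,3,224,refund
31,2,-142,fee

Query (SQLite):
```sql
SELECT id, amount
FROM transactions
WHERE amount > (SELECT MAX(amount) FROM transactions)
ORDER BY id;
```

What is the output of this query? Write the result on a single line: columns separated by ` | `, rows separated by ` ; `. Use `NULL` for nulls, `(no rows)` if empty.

Scalar subquery: MAX(amount) over all transactions rows = 344.
Keep rows where amount > that value.

(no rows)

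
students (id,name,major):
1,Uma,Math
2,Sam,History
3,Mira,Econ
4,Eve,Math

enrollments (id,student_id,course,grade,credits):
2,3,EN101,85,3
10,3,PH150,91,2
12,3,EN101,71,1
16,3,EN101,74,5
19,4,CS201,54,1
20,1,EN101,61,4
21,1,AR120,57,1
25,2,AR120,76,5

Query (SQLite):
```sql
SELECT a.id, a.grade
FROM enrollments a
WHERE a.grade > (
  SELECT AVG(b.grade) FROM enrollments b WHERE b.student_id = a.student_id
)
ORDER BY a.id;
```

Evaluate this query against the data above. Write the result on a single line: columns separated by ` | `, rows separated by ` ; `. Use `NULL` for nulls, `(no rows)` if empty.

2 | 85 ; 10 | 91 ; 20 | 61

For each enrollments row a, compute AVG(grade) over rows sharing a.student_id.
Keep row a if a.grade > that per-group AVG.
  student_id=1: AVG(grade) = 59.0
  student_id=2: AVG(grade) = 76.0
  student_id=3: AVG(grade) = 80.25
  student_id=4: AVG(grade) = 54.0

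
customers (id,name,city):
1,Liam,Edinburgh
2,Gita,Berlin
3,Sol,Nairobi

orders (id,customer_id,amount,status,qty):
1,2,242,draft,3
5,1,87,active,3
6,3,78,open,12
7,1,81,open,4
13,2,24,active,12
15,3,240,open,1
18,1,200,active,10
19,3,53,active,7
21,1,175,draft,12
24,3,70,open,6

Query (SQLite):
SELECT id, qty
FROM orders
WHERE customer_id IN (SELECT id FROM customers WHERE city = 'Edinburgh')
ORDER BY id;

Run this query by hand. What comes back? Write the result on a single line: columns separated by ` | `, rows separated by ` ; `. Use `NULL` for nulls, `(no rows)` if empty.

5 | 3 ; 7 | 4 ; 18 | 10 ; 21 | 12

Inner query: customers.id where city = 'Edinburgh'.
Outer: keep orders rows whose customer_id is in that set.
Inner query → {1}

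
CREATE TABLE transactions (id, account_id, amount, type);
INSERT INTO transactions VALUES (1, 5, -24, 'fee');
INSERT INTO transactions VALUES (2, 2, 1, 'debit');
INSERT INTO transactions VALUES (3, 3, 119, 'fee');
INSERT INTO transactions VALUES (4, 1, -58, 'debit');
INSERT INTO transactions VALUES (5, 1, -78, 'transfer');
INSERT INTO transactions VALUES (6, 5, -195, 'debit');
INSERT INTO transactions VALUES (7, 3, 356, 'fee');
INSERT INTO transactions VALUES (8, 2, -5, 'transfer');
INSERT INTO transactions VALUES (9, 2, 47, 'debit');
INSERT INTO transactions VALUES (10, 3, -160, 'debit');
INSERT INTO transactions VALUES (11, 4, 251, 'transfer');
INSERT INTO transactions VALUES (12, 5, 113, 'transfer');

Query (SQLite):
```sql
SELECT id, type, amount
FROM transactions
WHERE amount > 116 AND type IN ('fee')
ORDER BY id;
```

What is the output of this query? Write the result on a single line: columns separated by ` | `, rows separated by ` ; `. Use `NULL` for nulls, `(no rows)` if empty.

3 | fee | 119 ; 7 | fee | 356

amount > 116: ids {3, 7, 11}
type IN ('fee'): ids {1, 3, 7}
Combine with AND.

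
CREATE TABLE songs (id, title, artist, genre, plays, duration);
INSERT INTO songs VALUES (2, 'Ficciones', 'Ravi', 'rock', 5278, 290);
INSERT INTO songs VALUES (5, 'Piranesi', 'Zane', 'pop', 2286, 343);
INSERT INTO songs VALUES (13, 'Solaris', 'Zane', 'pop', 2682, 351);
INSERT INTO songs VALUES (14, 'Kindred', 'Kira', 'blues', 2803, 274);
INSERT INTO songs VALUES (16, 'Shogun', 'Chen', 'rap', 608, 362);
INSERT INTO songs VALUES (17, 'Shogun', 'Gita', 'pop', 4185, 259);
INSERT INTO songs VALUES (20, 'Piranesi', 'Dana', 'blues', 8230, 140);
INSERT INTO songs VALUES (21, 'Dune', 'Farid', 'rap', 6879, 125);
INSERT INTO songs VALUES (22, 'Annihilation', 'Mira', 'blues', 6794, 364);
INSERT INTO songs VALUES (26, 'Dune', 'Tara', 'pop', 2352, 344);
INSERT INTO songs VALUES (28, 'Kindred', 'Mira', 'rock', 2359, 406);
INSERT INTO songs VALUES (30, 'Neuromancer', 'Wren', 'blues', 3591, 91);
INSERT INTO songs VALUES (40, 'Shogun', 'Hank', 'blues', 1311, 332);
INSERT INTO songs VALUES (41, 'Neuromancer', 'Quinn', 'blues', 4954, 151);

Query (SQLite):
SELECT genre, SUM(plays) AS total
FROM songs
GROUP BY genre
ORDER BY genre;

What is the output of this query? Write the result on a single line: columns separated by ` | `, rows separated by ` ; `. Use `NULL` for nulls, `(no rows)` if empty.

blues | 27683 ; pop | 11505 ; rap | 7487 ; rock | 7637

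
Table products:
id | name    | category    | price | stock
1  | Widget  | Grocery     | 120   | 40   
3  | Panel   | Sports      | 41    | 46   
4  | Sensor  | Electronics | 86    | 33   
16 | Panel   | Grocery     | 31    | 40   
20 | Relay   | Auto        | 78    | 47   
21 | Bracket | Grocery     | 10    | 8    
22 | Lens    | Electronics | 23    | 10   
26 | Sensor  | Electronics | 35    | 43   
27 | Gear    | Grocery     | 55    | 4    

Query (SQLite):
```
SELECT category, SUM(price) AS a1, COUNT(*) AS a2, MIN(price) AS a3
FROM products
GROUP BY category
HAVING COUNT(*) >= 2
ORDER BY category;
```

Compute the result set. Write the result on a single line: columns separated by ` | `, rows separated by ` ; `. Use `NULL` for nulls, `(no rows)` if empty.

Group products by category.
Per group compute: SUM(price), COUNT(*), MIN(price).
HAVING: drop groups with fewer than 2 rows.
  Auto: ids {20} → SUM(price)=78, COUNT(*)=1, MIN(price)=78
  Electronics: ids {4, 22, 26} → SUM(price)=144, COUNT(*)=3, MIN(price)=23
  Grocery: ids {1, 16, 21, 27} → SUM(price)=216, COUNT(*)=4, MIN(price)=10
  Sports: ids {3} → SUM(price)=41, COUNT(*)=1, MIN(price)=41

Electronics | 144 | 3 | 23 ; Grocery | 216 | 4 | 10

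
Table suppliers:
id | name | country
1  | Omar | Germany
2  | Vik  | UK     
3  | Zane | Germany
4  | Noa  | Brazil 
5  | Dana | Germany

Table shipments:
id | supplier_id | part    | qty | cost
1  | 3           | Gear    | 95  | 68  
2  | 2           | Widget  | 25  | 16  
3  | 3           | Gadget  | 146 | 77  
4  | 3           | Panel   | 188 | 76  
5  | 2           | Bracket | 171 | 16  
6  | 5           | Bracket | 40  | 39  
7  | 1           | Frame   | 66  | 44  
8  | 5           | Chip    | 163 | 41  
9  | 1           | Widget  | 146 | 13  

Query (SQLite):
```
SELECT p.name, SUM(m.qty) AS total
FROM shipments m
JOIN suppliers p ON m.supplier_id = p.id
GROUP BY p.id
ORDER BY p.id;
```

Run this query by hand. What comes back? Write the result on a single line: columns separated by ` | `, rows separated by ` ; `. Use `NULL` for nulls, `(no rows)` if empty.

Omar | 212 ; Vik | 196 ; Zane | 429 ; Dana | 203

Join each shipments row to its suppliers via supplier_id.
Group joined rows by suppliers.id; compute SUM(m.qty) per group.
  1: ids {7, 9} → SUM(m.qty)=212
  2: ids {2, 5} → SUM(m.qty)=196
  3: ids {1, 3, 4} → SUM(m.qty)=429
  5: ids {6, 8} → SUM(m.qty)=203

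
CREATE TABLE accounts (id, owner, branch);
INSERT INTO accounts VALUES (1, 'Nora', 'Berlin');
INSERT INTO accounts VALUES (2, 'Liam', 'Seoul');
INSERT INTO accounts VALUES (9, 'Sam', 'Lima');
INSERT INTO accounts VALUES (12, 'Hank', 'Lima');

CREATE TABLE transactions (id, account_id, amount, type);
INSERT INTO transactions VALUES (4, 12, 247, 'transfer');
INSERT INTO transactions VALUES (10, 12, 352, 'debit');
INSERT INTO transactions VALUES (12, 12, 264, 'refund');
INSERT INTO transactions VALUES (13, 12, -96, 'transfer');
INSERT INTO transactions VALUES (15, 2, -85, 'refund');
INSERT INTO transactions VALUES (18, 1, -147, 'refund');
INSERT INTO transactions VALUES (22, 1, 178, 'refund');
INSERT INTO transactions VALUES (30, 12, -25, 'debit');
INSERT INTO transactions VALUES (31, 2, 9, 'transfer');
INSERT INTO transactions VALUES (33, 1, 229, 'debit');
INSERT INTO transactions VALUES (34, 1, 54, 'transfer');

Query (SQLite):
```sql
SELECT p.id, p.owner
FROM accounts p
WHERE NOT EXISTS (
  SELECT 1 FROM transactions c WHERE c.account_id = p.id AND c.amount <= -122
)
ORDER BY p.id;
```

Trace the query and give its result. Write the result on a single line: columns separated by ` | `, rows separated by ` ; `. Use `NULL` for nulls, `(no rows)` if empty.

For each accounts row, check whether any transactions with matching account_id has amount <= -122.
Keep rows where that is false.

2 | Liam ; 9 | Sam ; 12 | Hank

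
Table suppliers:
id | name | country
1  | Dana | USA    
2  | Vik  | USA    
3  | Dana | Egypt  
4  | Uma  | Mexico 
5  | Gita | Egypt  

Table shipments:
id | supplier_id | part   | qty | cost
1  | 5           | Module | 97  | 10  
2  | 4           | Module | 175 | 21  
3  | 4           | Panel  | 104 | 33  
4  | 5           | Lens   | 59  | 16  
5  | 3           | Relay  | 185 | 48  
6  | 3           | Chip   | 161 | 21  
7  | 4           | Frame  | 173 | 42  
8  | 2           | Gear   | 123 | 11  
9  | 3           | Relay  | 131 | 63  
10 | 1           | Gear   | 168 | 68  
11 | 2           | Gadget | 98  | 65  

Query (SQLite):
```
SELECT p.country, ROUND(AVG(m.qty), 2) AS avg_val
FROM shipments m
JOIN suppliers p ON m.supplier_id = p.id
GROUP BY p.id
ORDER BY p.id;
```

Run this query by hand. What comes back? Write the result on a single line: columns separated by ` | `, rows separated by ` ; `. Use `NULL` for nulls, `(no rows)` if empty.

USA | 168 ; USA | 110.5 ; Egypt | 159 ; Mexico | 150.67 ; Egypt | 78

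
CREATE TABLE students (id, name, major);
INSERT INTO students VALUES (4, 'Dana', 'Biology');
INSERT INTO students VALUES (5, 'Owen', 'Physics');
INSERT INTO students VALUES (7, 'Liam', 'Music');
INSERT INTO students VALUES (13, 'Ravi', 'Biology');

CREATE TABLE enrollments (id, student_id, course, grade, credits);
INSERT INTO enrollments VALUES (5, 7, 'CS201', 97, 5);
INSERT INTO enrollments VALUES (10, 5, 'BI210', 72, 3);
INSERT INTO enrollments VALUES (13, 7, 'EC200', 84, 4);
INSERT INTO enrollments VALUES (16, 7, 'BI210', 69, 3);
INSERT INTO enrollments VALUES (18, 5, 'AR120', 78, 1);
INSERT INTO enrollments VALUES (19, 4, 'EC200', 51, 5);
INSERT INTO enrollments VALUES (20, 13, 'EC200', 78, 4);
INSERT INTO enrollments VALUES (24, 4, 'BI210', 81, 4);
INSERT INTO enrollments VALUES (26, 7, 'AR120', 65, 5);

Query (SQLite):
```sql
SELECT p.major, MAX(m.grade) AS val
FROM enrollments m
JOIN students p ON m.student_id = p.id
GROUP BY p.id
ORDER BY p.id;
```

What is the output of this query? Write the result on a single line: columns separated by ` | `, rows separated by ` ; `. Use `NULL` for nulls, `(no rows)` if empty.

Join each enrollments row to its students via student_id.
Group joined rows by students.id; compute MAX(m.grade) per group.
  4: ids {19, 24} → MAX(m.grade)=81
  5: ids {10, 18} → MAX(m.grade)=78
  7: ids {5, 13, 16, 26} → MAX(m.grade)=97
  13: ids {20} → MAX(m.grade)=78

Biology | 81 ; Physics | 78 ; Music | 97 ; Biology | 78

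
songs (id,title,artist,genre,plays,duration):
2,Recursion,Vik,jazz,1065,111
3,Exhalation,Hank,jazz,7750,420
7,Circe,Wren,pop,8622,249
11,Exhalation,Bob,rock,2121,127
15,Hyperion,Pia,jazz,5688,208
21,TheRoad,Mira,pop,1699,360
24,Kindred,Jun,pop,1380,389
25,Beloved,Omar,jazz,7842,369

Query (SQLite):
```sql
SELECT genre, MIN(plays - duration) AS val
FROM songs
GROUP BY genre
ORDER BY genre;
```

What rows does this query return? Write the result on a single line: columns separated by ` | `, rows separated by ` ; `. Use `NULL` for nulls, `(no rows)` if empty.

For each row compute plays - duration.
Group by genre; take MIN of the expression per group.
  jazz: ids {2, 3, 15, 25} → MIN(plays - duration)=954
  pop: ids {7, 21, 24} → MIN(plays - duration)=991
  rock: ids {11} → MIN(plays - duration)=1994

jazz | 954 ; pop | 991 ; rock | 1994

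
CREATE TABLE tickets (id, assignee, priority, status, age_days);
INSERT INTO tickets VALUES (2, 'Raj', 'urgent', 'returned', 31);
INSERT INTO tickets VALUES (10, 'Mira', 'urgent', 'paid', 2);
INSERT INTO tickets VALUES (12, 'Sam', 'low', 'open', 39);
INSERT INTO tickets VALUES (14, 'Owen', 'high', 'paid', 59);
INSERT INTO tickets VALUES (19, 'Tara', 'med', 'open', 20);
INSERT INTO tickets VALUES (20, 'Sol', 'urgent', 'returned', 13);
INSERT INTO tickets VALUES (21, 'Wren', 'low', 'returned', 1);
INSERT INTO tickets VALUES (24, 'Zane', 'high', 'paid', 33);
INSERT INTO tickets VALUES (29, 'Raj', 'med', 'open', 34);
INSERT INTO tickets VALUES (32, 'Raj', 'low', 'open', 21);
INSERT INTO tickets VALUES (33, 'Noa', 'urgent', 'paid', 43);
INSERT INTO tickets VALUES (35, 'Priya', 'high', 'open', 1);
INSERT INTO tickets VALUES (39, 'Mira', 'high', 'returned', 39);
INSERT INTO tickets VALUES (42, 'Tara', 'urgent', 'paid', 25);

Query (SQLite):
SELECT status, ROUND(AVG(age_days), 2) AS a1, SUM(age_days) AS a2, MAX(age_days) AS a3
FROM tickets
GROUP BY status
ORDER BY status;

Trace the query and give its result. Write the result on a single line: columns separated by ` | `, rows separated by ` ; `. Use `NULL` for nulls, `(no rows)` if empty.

Group tickets by status.
Per group compute: ROUND(AVG(age_days), 2), SUM(age_days), MAX(age_days).
  open: ids {12, 19, 29, 32, 35} → ROUND(AVG(age_days), 2)=23, SUM(age_days)=115, MAX(age_days)=39
  paid: ids {10, 14, 24, 33, 42} → ROUND(AVG(age_days), 2)=32.4, SUM(age_days)=162, MAX(age_days)=59
  returned: ids {2, 20, 21, 39} → ROUND(AVG(age_days), 2)=21, SUM(age_days)=84, MAX(age_days)=39

open | 23 | 115 | 39 ; paid | 32.4 | 162 | 59 ; returned | 21 | 84 | 39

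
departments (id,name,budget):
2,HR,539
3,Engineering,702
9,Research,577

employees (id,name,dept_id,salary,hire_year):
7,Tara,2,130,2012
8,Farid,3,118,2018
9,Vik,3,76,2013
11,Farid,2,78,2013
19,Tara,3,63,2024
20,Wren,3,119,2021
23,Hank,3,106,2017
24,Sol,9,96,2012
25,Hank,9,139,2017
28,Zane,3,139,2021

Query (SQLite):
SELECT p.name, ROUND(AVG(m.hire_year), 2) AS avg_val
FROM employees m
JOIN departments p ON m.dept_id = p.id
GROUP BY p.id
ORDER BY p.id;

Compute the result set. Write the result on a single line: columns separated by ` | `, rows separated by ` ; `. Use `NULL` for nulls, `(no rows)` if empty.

HR | 2012.5 ; Engineering | 2019 ; Research | 2014.5

Join each employees row to its departments via dept_id.
Group joined rows by departments.id; compute ROUND(AVG(m.hire_year), 2) per group.
  2: ids {7, 11} → ROUND(AVG(m.hire_year), 2)=2012.5
  3: ids {8, 9, 19, 20, 23, 28} → ROUND(AVG(m.hire_year), 2)=2019
  9: ids {24, 25} → ROUND(AVG(m.hire_year), 2)=2014.5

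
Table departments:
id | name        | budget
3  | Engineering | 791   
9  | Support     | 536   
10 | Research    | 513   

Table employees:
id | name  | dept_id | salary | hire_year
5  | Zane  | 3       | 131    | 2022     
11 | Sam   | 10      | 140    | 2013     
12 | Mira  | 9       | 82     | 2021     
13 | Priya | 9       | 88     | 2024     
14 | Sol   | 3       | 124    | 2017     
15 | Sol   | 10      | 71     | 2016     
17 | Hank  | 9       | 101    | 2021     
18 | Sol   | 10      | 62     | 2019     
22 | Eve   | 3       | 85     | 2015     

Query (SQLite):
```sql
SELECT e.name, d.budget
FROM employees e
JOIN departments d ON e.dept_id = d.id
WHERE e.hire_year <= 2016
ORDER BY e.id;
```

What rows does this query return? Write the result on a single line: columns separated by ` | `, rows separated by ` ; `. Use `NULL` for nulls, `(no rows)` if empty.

Sam | 513 ; Sol | 513 ; Eve | 791

Each employees row matches the departments row where dept_id = departments.id.
Then keep rows with e.hire_year <= 2016.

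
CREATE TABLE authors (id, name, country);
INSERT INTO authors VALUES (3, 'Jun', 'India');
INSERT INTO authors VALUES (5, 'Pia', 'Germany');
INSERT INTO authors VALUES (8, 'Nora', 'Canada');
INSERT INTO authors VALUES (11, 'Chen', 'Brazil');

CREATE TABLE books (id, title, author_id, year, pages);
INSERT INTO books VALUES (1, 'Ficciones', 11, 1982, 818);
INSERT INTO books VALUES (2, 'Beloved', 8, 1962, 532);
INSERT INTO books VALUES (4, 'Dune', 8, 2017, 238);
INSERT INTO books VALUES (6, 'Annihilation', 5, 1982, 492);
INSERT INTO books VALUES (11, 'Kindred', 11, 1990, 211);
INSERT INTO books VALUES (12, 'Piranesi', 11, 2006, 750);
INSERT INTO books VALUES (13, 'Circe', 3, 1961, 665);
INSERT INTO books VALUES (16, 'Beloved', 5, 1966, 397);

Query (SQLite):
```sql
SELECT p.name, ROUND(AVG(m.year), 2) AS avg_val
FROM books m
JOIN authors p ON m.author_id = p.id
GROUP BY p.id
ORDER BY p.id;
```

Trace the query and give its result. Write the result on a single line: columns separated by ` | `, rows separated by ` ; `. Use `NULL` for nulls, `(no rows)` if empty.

Join each books row to its authors via author_id.
Group joined rows by authors.id; compute ROUND(AVG(m.year), 2) per group.
  3: ids {13} → ROUND(AVG(m.year), 2)=1961
  5: ids {6, 16} → ROUND(AVG(m.year), 2)=1974
  8: ids {2, 4} → ROUND(AVG(m.year), 2)=1989.5
  11: ids {1, 11, 12} → ROUND(AVG(m.year), 2)=1992.67

Jun | 1961 ; Pia | 1974 ; Nora | 1989.5 ; Chen | 1992.67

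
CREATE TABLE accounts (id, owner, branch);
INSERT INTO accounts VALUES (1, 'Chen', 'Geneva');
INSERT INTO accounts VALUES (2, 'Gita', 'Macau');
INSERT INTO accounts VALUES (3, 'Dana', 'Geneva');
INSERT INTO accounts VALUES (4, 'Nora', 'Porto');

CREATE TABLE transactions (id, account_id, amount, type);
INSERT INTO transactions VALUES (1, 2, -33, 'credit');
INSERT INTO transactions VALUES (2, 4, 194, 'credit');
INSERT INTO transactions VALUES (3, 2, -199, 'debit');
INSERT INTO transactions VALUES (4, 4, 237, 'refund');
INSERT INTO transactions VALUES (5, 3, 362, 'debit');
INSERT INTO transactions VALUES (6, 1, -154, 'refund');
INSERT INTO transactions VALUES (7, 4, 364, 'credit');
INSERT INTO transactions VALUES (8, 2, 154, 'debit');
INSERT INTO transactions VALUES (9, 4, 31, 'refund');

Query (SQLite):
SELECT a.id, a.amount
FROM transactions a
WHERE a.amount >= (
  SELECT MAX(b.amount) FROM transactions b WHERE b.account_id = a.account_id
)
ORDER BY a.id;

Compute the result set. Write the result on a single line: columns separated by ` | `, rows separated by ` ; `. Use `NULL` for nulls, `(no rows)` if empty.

5 | 362 ; 6 | -154 ; 7 | 364 ; 8 | 154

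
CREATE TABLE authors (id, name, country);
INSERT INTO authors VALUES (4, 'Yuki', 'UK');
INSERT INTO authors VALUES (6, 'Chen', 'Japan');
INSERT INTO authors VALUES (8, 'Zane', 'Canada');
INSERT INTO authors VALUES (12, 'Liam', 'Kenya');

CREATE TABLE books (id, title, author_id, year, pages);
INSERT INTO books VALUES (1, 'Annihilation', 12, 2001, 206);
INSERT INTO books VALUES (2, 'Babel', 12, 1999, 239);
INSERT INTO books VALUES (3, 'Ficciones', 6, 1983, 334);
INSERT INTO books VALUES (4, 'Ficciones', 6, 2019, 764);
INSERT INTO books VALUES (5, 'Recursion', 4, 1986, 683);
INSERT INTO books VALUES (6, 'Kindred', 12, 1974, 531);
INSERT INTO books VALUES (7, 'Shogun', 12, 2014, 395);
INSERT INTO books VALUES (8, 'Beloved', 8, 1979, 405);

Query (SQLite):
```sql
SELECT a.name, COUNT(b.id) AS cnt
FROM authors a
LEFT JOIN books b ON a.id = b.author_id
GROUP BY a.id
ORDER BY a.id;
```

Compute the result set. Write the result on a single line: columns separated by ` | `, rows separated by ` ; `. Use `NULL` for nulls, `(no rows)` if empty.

LEFT JOIN keeps every authors row; unmatched ones get NULL for books columns.
Group by authors.id and compute COUNT(b.id). COUNT(col) of an all-NULL group is 0.
  4: ids {5} → COUNT(b.id)=1
  6: ids {3, 4} → COUNT(b.id)=2
  8: ids {8} → COUNT(b.id)=1
  12: ids {1, 2, 6, 7} → COUNT(b.id)=4

Yuki | 1 ; Chen | 2 ; Zane | 1 ; Liam | 4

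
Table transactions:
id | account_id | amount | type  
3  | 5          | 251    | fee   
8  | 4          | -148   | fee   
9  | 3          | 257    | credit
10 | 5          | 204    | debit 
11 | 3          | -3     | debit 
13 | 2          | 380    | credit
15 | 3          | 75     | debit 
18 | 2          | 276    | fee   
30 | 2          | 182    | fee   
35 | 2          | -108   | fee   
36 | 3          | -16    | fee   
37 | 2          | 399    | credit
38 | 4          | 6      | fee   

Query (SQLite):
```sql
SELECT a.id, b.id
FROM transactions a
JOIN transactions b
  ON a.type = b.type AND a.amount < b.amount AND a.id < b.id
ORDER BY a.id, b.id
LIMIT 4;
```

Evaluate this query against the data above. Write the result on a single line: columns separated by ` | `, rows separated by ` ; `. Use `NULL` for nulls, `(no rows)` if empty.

Pairs (a,b) with same type, a.amount < b.amount, a.id < b.id.
type groups: credit:{9,13,37} debit:{10,11,15} fee:{3,8,18,30,35,36,38}
Ordered by (a.id, b.id); first 4.

3 | 18 ; 8 | 18 ; 8 | 30 ; 8 | 35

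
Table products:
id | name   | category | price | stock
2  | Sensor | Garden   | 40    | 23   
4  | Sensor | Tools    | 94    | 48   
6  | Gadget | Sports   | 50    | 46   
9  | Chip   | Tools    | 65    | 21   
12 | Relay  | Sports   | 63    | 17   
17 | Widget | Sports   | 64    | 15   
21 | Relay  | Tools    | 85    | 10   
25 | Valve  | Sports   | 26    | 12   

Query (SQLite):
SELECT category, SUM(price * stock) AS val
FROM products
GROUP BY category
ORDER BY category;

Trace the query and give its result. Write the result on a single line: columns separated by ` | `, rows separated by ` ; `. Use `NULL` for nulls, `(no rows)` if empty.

For each row compute price * stock.
Group by category; take SUM of the expression per group.
  Garden: ids {2} → SUM(price * stock)=920
  Sports: ids {6, 12, 17, 25} → SUM(price * stock)=4643
  Tools: ids {4, 9, 21} → SUM(price * stock)=6727

Garden | 920 ; Sports | 4643 ; Tools | 6727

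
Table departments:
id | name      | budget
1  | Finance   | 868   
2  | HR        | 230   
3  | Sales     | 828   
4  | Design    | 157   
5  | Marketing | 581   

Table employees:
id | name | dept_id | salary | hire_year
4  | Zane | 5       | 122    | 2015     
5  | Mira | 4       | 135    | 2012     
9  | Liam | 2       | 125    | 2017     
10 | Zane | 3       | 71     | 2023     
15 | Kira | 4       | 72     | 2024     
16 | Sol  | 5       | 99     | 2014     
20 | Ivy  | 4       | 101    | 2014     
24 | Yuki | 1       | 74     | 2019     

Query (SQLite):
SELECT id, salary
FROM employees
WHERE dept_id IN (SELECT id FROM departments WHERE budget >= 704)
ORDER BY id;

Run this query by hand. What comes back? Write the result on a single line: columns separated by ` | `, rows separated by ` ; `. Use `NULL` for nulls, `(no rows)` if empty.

Inner query: departments.id where budget >= 704.
Outer: keep employees rows whose dept_id is in that set.
Inner query → {1, 3}

10 | 71 ; 24 | 74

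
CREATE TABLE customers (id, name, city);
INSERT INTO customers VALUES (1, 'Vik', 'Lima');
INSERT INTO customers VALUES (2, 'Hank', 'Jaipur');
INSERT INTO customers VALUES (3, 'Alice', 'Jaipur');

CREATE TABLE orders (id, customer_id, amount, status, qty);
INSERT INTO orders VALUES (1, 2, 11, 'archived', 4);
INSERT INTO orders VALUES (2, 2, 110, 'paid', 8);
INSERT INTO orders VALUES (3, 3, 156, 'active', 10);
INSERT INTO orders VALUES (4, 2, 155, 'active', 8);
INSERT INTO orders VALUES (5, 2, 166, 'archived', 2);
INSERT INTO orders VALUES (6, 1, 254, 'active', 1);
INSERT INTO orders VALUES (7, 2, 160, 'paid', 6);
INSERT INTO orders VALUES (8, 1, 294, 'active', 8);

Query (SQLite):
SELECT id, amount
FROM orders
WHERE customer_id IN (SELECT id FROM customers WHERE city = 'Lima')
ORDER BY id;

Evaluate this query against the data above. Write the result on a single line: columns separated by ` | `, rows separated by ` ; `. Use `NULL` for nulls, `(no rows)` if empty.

6 | 254 ; 8 | 294

Inner query: customers.id where city = 'Lima'.
Outer: keep orders rows whose customer_id is in that set.
Inner query → {1}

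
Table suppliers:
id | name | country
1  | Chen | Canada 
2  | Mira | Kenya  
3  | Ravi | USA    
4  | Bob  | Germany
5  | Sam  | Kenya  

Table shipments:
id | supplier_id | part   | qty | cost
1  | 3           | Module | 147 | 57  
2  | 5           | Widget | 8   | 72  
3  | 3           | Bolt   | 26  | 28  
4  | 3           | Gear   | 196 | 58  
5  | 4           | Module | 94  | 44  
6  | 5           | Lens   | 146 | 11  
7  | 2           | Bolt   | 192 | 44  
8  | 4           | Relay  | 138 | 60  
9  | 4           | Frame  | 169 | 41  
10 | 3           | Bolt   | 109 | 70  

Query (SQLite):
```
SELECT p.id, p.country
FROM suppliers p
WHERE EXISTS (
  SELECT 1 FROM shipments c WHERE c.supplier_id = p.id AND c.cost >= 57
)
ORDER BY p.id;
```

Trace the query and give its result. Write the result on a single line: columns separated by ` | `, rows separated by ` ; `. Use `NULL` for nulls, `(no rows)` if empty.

For each suppliers row, check whether any shipments with matching supplier_id has cost >= 57.
Keep rows where that is true.

3 | USA ; 4 | Germany ; 5 | Kenya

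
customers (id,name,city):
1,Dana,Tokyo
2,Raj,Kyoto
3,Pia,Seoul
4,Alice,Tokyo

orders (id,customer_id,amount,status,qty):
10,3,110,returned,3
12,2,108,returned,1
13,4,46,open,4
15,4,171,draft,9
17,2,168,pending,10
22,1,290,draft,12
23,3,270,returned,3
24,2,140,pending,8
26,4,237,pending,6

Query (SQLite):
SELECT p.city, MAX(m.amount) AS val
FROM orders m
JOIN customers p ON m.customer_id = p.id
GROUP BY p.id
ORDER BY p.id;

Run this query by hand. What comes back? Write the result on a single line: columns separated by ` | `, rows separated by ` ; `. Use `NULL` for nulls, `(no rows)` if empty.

Tokyo | 290 ; Kyoto | 168 ; Seoul | 270 ; Tokyo | 237

Join each orders row to its customers via customer_id.
Group joined rows by customers.id; compute MAX(m.amount) per group.
  1: ids {22} → MAX(m.amount)=290
  2: ids {12, 17, 24} → MAX(m.amount)=168
  3: ids {10, 23} → MAX(m.amount)=270
  4: ids {13, 15, 26} → MAX(m.amount)=237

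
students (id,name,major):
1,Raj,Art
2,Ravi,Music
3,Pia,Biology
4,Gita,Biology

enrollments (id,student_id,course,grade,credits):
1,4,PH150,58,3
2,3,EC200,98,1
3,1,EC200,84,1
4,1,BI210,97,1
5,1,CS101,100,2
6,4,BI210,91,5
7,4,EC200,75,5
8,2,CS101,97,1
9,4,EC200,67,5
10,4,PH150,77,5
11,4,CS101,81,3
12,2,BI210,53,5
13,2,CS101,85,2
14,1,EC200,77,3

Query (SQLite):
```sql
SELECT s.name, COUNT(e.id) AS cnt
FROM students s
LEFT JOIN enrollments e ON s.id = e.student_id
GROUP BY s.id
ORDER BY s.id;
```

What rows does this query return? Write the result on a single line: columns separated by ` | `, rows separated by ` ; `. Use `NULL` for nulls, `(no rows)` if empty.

LEFT JOIN keeps every students row; unmatched ones get NULL for enrollments columns.
Group by students.id and compute COUNT(e.id). COUNT(col) of an all-NULL group is 0.
  1: ids {3, 4, 5, 14} → COUNT(e.id)=4
  2: ids {8, 12, 13} → COUNT(e.id)=3
  3: ids {2} → COUNT(e.id)=1
  4: ids {1, 6, 7, 9, 10, 11} → COUNT(e.id)=6

Raj | 4 ; Ravi | 3 ; Pia | 1 ; Gita | 6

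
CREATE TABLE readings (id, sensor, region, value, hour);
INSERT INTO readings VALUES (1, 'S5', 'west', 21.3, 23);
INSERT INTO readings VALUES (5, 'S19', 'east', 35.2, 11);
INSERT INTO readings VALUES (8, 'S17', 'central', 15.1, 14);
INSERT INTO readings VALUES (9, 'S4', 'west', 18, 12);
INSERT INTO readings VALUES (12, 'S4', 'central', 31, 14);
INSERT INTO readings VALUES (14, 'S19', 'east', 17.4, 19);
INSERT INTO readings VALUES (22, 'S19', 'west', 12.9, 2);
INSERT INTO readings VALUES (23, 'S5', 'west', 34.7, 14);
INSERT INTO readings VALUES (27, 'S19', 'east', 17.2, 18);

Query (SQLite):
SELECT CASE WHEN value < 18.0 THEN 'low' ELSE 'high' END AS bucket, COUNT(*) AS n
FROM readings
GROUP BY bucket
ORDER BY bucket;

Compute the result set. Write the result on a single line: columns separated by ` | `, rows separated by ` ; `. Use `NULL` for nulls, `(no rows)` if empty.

high | 5 ; low | 4

Bucket rows by value < 18.0 → 'low' else 'high'; count each bucket.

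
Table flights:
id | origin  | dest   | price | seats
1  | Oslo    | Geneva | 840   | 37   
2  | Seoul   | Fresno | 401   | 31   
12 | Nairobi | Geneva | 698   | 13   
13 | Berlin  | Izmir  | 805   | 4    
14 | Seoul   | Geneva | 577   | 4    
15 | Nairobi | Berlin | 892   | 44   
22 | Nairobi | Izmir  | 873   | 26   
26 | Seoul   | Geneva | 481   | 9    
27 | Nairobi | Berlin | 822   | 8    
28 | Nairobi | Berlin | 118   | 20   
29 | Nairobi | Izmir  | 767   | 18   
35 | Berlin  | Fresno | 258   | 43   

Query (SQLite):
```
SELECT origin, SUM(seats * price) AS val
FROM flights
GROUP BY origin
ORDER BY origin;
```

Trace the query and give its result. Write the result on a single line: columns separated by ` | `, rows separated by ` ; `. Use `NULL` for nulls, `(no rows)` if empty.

For each row compute seats * price.
Group by origin; take SUM of the expression per group.
  Berlin: ids {13, 35} → SUM(seats * price)=14314
  Nairobi: ids {12, 15, 22, 27, 28, 29} → SUM(seats * price)=93762
  Oslo: ids {1} → SUM(seats * price)=31080
  Seoul: ids {2, 14, 26} → SUM(seats * price)=19068

Berlin | 14314 ; Nairobi | 93762 ; Oslo | 31080 ; Seoul | 19068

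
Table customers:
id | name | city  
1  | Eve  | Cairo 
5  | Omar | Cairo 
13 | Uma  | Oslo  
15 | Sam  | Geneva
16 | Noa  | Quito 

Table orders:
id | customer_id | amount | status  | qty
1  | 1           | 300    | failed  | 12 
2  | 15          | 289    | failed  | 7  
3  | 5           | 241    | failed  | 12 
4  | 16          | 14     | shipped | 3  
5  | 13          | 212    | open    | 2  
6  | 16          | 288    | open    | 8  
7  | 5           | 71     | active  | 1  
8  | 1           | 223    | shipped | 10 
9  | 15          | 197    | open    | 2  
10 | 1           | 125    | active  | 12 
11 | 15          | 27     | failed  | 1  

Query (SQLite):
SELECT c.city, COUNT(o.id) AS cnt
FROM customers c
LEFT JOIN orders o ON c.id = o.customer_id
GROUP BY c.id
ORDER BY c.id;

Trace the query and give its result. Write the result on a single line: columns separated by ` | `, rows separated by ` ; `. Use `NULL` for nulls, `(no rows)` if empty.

Cairo | 3 ; Cairo | 2 ; Oslo | 1 ; Geneva | 3 ; Quito | 2

LEFT JOIN keeps every customers row; unmatched ones get NULL for orders columns.
Group by customers.id and compute COUNT(o.id). COUNT(col) of an all-NULL group is 0.
  1: ids {1, 8, 10} → COUNT(o.id)=3
  5: ids {3, 7} → COUNT(o.id)=2
  13: ids {5} → COUNT(o.id)=1
  15: ids {2, 9, 11} → COUNT(o.id)=3
  16: ids {4, 6} → COUNT(o.id)=2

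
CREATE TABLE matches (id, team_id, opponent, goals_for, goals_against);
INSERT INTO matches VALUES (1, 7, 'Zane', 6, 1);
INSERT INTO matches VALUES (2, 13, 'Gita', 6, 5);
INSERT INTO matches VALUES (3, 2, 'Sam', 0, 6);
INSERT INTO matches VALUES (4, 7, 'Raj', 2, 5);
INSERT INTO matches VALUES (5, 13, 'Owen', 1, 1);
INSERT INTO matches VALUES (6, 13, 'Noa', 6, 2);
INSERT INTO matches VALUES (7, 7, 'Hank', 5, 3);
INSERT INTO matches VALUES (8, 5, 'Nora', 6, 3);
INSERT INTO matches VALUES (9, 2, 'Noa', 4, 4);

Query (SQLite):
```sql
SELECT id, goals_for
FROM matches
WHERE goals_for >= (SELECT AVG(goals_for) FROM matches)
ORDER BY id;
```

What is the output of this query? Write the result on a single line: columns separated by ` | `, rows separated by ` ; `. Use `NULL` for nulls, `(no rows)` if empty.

Scalar subquery: AVG(goals_for) over all matches rows = 4.0.
Keep rows where goals_for >= that value.

1 | 6 ; 2 | 6 ; 6 | 6 ; 7 | 5 ; 8 | 6 ; 9 | 4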